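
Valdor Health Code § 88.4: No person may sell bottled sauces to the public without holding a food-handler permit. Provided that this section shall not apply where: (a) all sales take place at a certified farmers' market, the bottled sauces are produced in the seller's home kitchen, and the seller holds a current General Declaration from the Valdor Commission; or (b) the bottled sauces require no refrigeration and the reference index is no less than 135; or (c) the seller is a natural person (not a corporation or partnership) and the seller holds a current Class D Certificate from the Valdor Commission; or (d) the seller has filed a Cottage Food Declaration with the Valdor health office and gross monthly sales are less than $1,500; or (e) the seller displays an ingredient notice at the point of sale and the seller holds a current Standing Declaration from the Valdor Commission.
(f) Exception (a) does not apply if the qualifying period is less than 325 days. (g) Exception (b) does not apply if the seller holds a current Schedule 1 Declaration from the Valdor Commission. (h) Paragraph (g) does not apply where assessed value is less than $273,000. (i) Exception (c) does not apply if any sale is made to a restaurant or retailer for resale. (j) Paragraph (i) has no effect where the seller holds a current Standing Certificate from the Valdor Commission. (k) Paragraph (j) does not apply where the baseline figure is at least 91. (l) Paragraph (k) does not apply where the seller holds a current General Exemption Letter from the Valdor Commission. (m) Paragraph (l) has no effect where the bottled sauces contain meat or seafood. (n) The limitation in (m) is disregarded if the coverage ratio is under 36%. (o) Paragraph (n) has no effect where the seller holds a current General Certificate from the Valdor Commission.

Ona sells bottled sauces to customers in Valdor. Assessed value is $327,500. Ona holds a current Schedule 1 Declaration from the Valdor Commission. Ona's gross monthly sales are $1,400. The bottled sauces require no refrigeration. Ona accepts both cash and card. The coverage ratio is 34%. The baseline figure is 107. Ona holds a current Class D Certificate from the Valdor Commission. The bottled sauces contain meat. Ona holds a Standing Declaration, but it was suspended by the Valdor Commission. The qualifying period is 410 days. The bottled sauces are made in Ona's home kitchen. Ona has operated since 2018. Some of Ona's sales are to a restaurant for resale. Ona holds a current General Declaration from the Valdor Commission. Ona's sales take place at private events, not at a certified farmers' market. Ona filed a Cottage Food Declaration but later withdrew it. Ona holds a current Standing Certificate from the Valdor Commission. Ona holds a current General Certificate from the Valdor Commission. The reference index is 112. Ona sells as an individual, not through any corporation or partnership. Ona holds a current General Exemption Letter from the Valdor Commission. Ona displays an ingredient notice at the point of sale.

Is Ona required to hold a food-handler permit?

Yes — Ona must hold a food-handler permit.

Exception (a) requires that all sales take place at a certified farmers' market; but sales are at private events, not a certified farmers' market, so (a) is unavailable.
Exception (b) fails — the reference index is 112, short of 135.
Exception (c): the seller is a natural person; a current Class D Certificate is held — every condition holds. But applying paragraphs (i)–(o): (i) is engaged — some sales are to a restaurant for resale. (j) would limit (i) — a current Standing Certificate is held — but (k) sets (j) aside: (k) operates — the baseline figure is 107, meeting the 91 threshold. (l) operates (a current General Exemption Letter is held), but is overridden by (m): (m) operates against (l): the bottled sauces contain meat. (n) would limit (m) — the coverage ratio is 34%, under the 36% limit — but (o) sets (n) aside: (o) operates against (n): a current General Certificate is held. (c) is therefore removed.
Exception (d) requires that the seller has filed a Cottage Food Declaration with the Valdor health office; but the Cottage Food Declaration was withdrawn, so (d) is unavailable.
Exception (e) fails — there is no Standing Declaration in force.
No exception is made out. Ona falls within the general rule.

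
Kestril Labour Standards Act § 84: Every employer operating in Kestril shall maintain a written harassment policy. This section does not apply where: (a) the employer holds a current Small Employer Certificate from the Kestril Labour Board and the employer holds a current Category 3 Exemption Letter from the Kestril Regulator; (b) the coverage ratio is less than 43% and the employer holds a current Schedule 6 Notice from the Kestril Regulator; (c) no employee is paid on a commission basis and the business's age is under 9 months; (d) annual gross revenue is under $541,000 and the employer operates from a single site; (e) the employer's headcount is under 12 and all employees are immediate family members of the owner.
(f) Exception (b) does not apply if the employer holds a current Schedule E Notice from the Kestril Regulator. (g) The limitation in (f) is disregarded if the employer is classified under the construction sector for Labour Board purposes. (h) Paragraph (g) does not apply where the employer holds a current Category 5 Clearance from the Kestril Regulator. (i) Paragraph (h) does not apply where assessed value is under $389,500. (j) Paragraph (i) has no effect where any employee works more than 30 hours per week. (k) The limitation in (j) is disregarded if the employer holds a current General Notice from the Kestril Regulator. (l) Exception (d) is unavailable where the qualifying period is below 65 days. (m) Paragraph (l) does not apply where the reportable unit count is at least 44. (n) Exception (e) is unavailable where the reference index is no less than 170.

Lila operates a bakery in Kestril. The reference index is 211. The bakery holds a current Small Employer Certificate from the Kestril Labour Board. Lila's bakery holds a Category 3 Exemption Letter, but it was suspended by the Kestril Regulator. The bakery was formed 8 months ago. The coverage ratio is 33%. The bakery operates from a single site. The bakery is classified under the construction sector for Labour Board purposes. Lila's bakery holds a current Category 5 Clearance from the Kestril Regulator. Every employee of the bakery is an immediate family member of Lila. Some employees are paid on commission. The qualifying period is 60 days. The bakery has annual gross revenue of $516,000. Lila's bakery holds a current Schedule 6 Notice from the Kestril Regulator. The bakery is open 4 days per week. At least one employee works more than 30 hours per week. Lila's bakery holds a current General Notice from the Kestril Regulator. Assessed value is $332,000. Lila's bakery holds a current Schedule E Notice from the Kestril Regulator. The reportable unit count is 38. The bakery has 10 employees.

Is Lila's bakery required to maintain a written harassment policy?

Exception (a) fails — there is no Category 3 Exemption Letter in force.
Exception (b): the coverage ratio is 33%, less than the 43% limit; a current Schedule 6 Notice is held — every condition holds. As to paragraphs (f)–(k): (f) is engaged (a current Schedule E Notice is held), but is set aside by (g): (g) operates against (f): the bakery is classified under the construction sector. (h) applies (a current Category 5 Clearance is held), but yields to (i): (i) operates — assessed value is $332,000, under the $389,500 limit. (j) would limit (i) — at least one employee exceeds 30 hours/week — but (k) sets (j) aside: (k) is engaged — a current General Notice is held. Exception (b) stands.
Exception (c) requires that no employee is paid on a commission basis; but some employees are paid on commission, so (c) is unavailable.
Exception (d) is satisfied on its face — annual gross revenue is $516,000, under the $541,000 limit; the employer operates from a single site. However, paragraphs (l)–(m) must be considered: (l) operates against (d): the qualifying period is 60 days, below the 65 days limit. (m), which would lift (l), is not engaged — the reportable unit count is 38, short of 44. Exception (d) does not apply.
Exception (e) is satisfied on its face — the employer's headcount is 10, under the 12 limit; every employee is an immediate family member. However, paragraph (n) must be considered: (n) operates against (e): the reference index is 211, meeting the 170 threshold. Exception (e) does not apply.

No — exception (b) applies; Lila's bakery is not required to maintain a written harassment policy.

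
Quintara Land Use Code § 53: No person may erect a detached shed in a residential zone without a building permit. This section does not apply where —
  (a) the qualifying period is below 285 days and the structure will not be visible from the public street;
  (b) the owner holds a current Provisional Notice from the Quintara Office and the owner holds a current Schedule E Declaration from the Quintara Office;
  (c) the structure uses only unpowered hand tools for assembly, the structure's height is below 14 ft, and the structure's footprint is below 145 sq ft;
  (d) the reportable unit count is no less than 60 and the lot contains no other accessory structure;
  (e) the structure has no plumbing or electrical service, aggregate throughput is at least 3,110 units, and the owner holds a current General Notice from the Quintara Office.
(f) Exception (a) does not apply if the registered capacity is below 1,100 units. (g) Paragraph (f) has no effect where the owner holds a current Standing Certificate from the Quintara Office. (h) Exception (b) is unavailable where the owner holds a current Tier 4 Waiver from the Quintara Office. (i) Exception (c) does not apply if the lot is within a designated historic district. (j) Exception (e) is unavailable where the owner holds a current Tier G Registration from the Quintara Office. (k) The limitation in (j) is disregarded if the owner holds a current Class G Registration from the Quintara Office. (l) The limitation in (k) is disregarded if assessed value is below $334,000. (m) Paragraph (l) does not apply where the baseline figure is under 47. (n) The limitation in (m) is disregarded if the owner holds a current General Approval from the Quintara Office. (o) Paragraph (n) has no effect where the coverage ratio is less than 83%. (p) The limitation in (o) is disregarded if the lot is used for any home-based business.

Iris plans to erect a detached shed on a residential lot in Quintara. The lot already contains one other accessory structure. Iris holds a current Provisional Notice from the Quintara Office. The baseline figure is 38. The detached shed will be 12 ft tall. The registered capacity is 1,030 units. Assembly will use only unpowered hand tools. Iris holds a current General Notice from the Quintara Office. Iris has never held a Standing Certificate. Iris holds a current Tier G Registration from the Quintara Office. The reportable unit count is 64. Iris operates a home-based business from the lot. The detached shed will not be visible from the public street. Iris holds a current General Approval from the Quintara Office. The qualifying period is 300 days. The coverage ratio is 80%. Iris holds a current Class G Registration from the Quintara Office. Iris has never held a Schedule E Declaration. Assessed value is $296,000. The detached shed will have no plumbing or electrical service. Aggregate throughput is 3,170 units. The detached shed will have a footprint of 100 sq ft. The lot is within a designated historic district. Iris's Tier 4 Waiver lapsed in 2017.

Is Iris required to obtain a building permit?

Yes — Iris must obtain a building permit.

Exception (a) requires that the qualifying period is below 285 days; but the qualifying period is 300 days, not below 285 days, so (a) is unavailable.
Exception (b) fails — there is no Schedule E Declaration in force.
Exception (c)'s conditions are all satisfied: assembly uses only hand tools; the structure's height is 12 ft, below the 14 ft limit; the structure's footprint is 100 sq ft, below the 145 sq ft limit. However, paragraph (i) must be considered: (i) operates against (c): the lot is in a historic district. (c) is therefore removed.
Exception (d) fails — the lot already has another accessory structure.
Exception (e)'s conditions are all satisfied: there is no plumbing or electrical service; aggregate throughput is 3,170 units, meeting the 3,110 units threshold; a current General Notice is held. Turning to paragraphs (j)–(p): (j) operates — a current Tier G Registration is held. (k) would limit (j) — a current Class G Registration is held — but (l) sets (k) aside: (l) operates — assessed value is $296,000, below the $334,000 limit. (m) is engaged (the baseline figure is 38, under the 47 limit), but is set aside by (n): (n) is triggered — a current General Approval is held. (o) operates (the coverage ratio is 80%, less than the 83% limit), but yields to (p): (p) operates against (o): a home-based business operates on the lot. Exception (e) does not apply.
Every exception is unavailable, so the rule governs.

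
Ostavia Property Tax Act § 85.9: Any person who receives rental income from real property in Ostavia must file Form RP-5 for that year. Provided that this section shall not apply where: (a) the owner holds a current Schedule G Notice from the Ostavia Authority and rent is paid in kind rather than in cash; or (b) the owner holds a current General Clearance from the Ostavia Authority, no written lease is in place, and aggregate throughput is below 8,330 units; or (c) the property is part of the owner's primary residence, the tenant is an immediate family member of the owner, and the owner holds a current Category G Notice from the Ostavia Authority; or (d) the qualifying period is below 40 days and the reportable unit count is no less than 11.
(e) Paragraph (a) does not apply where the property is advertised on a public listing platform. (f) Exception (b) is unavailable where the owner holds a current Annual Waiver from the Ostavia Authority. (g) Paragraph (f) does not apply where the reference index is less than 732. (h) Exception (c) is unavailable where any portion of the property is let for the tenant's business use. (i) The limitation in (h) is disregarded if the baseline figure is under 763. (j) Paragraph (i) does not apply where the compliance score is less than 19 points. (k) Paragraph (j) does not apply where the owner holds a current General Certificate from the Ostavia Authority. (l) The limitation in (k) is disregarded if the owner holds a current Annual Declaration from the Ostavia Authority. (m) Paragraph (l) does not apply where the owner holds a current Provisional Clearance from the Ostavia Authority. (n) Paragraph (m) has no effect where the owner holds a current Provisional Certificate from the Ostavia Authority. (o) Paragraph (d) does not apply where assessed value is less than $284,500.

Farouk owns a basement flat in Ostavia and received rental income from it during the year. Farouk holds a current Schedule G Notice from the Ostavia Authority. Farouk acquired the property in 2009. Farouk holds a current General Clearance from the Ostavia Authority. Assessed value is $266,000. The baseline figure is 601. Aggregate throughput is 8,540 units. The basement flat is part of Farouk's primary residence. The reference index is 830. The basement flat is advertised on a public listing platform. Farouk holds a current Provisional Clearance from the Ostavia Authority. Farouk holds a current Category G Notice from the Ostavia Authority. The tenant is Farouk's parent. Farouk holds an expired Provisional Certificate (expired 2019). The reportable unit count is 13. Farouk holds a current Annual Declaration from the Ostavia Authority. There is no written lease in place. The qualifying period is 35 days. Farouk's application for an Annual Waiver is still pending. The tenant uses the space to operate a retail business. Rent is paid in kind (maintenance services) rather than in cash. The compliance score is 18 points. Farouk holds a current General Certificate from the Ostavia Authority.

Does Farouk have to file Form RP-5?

No — exception (c) applies; Farouk is not required to file Form RP-5.

Exception (a): a current Schedule G Notice is held; rent is paid in kind — every condition holds. Turning to paragraph (e): (e) is triggered — the property is publicly advertised. So (a) is unavailable.
Exception (b) fails — aggregate throughput is 8,540 units, not below 8,330 units.
Exception (c): the basement flat is part of the primary residence; the tenant is an immediate family member; a current Category G Notice is held — every condition holds. As to paragraphs (h)–(n): (h) would limit (c) — the space is let for business use — but (i) sets (h) aside: (i) operates — the baseline figure is 601, under the 763 limit. (j) would limit (i) — the compliance score is 18 points, less than the 19 points limit — but (k) sets (j) aside: (k) operates against (j): a current General Certificate is held. (l) would limit (k) — a current Annual Declaration is held — but (m) sets (l) aside: (m) is triggered — a current Provisional Clearance is held. (n) is not triggered (the Provisional Certificate is not current), so (m) stands. So (c) applies.
Exception (d): the qualifying period is 35 days, below the 40 days limit; the reportable unit count is 13, meeting the 11 threshold — every condition holds. Turning to paragraph (o): (o) is triggered — assessed value is $266,000, less than the $284,500 limit. So (d) is unavailable.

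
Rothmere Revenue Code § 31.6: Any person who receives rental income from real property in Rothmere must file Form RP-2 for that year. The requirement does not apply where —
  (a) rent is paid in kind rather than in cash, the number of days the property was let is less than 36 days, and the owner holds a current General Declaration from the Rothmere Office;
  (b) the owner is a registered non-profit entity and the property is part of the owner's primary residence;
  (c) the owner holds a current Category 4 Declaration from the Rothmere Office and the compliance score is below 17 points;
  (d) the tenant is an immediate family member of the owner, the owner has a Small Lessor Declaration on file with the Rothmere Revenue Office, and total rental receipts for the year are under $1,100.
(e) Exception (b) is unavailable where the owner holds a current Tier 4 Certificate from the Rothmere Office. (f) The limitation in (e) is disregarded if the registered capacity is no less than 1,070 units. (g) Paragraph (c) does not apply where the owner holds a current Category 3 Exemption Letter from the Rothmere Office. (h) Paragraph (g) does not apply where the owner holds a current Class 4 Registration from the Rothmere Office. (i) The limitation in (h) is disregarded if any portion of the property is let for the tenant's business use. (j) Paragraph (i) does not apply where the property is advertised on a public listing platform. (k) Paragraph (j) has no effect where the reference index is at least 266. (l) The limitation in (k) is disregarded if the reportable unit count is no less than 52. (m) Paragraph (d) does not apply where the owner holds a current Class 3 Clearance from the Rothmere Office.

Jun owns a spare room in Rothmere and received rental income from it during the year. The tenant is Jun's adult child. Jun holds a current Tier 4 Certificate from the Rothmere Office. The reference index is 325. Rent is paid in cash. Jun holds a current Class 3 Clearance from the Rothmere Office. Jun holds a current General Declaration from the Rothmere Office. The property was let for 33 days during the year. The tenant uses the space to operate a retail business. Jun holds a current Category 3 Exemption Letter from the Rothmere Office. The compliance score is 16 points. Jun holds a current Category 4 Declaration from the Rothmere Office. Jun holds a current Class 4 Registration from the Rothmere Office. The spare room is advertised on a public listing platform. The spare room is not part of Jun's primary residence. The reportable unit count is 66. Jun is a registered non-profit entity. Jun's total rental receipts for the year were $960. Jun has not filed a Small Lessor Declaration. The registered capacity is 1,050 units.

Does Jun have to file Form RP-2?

No — exception (c) applies; Jun is not required to file Form RP-2.

Exception (a) does not apply: rent is paid in cash.
Exception (b) does not apply: the spare room is not part of the primary residence.
Exception (c) is satisfied on its face — a current Category 4 Declaration is held; the compliance score is 16 points, below the 17 points limit. As to paragraphs (g)–(l): (g) is triggered (a current Category 3 Exemption Letter is held), but is overridden by (h): (h) is triggered — a current Class 4 Registration is held. (i) would limit (h) — the space is let for business use — but (j) sets (i) aside: (j) applies — the property is publicly advertised. (k) would limit (j) — the reference index is 325, meeting the 266 threshold — but (l) sets (k) aside: (l) operates — the reportable unit count is 66, meeting the 52 threshold. So (c) applies.
Exception (d) does not apply: no Small Lessor Declaration is on file.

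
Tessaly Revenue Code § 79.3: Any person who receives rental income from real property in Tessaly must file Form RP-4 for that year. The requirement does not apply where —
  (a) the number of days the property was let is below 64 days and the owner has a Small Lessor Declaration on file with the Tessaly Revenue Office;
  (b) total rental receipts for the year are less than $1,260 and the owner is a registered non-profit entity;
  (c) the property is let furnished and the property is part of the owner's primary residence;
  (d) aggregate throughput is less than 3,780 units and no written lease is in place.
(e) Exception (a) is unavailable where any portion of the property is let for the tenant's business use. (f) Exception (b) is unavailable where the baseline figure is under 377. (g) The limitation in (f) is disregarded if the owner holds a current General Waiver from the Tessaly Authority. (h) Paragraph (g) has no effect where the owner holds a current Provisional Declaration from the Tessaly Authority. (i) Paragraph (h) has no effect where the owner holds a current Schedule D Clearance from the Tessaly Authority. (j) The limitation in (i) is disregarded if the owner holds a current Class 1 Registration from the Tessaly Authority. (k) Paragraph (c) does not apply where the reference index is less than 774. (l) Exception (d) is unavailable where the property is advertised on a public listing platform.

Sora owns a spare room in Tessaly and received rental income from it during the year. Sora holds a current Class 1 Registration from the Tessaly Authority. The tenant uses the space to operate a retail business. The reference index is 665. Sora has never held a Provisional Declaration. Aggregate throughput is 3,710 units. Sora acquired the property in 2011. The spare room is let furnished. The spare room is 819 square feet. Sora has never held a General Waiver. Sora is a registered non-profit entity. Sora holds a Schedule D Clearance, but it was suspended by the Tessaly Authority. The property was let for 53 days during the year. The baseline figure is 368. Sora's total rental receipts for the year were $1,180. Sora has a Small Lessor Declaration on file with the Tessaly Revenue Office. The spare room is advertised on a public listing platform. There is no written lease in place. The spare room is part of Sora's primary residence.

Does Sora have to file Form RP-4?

Yes — Sora must file Form RP-4.

All of (a)'s requirements are met (the number of days the property was let is 53 days, below the 64 days limit; a Small Lessor Declaration is on file). But applying paragraph (e): (e) operates against (a): the space is let for business use. (a) is therefore removed.
Exception (b)'s conditions are all satisfied: total rental receipts for the year are $1,180, less than the $1,260 limit; Sora is a registered non-profit. Turning to paragraphs (f)–(j): (f) operates — the baseline figure is 368, under the 377 limit. (g) is not triggered (there is no General Waiver in force), so (f) stands. So (b) is unavailable.
All of (c)'s requirements are met (the property is let furnished; the spare room is part of the primary residence). However, paragraph (k) must be considered: (k) applies — the reference index is 665, less than the 774 limit. (c) is therefore removed.
All of (d)'s requirements are met (aggregate throughput is 3,710 units, less than the 3,780 units limit; there is no written lease). But: (l) operates against (d): the property is publicly advertised. So (d) is unavailable.
No exception applies. The general rule governs.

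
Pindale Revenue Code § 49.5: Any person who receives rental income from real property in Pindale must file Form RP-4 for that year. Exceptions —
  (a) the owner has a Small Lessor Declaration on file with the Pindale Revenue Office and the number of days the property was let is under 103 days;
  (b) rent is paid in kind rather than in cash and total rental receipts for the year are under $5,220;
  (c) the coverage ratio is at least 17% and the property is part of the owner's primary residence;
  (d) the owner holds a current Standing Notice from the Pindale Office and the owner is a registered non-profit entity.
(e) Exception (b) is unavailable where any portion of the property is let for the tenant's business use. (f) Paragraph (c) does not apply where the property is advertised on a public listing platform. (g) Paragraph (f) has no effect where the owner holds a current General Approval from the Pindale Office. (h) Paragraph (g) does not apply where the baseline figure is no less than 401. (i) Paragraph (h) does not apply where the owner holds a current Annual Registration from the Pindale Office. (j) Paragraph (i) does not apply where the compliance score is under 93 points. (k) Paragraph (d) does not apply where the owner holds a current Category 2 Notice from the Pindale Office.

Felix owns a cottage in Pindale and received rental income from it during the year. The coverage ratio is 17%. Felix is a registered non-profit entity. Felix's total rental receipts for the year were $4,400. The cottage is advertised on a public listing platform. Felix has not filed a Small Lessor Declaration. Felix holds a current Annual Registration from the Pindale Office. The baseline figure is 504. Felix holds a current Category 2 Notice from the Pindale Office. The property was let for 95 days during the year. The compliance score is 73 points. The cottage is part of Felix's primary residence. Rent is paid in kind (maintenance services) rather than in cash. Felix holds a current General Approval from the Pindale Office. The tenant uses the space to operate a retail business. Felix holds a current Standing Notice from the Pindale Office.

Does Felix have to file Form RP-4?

Exception (a) fails — no Small Lessor Declaration is on file.
All of (b)'s requirements are met (rent is paid in kind; total rental receipts for the year are $4,400, under the $5,220 limit). But: (e) applies — the space is let for business use. (b) is therefore removed.
All of (c)'s requirements are met (the coverage ratio is 17%, meeting the 17% threshold; the cottage is part of the primary residence). However, paragraphs (f)–(j) must be considered: (f) operates against (c): the property is publicly advertised. (g) is triggered (a current General Approval is held), but is itself disapplied by (h): (h) operates against (g): the baseline figure is 504, meeting the 401 threshold. (i) would limit (h) — a current Annual Registration is held — but (j) sets (i) aside: (j) is engaged — the compliance score is 73 points, under the 93 points limit. (c) is therefore removed.
Exception (d) is satisfied on its face — a current Standing Notice is held; Felix is a registered non-profit. Turning to paragraph (k): (k) is engaged — a current Category 2 Notice is held. (d) is therefore removed.
None of the exceptions is available; § 49.5 applies in full.

Yes — Felix must file Form RP-4.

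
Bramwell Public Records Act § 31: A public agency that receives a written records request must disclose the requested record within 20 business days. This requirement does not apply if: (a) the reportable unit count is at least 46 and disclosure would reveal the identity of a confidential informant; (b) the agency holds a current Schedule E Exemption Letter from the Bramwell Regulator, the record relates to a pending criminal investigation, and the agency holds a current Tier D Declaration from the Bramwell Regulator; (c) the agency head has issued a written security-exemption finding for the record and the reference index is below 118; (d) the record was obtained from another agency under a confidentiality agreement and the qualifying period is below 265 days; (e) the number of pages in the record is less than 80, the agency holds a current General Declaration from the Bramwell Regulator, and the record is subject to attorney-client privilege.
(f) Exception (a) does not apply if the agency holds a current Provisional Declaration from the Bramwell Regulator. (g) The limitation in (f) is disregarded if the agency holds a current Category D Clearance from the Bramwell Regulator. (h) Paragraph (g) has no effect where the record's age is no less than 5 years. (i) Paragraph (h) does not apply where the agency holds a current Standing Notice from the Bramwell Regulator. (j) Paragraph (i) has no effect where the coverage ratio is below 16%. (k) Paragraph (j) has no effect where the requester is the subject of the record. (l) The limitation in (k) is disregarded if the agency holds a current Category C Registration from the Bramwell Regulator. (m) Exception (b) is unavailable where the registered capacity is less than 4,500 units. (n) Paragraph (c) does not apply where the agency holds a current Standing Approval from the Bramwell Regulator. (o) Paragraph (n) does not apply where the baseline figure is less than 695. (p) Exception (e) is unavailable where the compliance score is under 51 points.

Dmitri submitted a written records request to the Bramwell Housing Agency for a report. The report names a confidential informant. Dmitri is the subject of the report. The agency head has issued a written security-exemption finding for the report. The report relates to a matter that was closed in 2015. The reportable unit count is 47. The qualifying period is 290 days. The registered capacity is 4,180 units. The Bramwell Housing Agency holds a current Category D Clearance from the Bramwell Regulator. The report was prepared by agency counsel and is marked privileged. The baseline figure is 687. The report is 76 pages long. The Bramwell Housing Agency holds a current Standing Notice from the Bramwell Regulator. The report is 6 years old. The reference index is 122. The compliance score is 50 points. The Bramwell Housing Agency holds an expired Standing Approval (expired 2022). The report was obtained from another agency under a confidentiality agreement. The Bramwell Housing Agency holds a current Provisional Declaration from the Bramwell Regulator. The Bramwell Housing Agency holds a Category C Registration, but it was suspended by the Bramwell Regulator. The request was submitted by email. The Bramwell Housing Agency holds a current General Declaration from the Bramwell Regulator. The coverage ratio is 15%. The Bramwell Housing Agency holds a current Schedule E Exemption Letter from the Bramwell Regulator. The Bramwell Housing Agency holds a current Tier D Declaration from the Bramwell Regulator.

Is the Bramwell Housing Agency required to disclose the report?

No — exception (a) applies; the Bramwell Housing Agency is not required to disclose the report.

All of (a)'s requirements are met (the reportable unit count is 47, meeting the 46 threshold; the report names a confidential informant). Under paragraphs (f)–(l): (f) would limit (a) — a current Provisional Declaration is held — but (g) sets (f) aside: (g) operates against (f): a current Category D Clearance is held. (h) is triggered (the record's age is 6 years, meeting the 5 years threshold), but is overridden by (i): (i) is engaged — a current Standing Notice is held. (j) is triggered (the coverage ratio is 15%, below the 16% limit), but is overridden by (k): (k) operates against (j): Dmitri is the subject of the report. (l) is not engaged (the Category C Registration is not current), so (k) stands. Exception (a) stands.
Exception (b) does not apply: the report relates to a closed matter.
Exception (c) fails — the reference index is 122, not below 118.
Exception (d) does not apply: the qualifying period is 290 days, not below 265 days.
All of (e)'s requirements are met (the number of pages in the record is 76, less than the 80 limit; a current General Declaration is held; the report is privileged). But applying paragraph (p): (p) operates — the compliance score is 50 points, under the 51 points limit. (e) is therefore removed.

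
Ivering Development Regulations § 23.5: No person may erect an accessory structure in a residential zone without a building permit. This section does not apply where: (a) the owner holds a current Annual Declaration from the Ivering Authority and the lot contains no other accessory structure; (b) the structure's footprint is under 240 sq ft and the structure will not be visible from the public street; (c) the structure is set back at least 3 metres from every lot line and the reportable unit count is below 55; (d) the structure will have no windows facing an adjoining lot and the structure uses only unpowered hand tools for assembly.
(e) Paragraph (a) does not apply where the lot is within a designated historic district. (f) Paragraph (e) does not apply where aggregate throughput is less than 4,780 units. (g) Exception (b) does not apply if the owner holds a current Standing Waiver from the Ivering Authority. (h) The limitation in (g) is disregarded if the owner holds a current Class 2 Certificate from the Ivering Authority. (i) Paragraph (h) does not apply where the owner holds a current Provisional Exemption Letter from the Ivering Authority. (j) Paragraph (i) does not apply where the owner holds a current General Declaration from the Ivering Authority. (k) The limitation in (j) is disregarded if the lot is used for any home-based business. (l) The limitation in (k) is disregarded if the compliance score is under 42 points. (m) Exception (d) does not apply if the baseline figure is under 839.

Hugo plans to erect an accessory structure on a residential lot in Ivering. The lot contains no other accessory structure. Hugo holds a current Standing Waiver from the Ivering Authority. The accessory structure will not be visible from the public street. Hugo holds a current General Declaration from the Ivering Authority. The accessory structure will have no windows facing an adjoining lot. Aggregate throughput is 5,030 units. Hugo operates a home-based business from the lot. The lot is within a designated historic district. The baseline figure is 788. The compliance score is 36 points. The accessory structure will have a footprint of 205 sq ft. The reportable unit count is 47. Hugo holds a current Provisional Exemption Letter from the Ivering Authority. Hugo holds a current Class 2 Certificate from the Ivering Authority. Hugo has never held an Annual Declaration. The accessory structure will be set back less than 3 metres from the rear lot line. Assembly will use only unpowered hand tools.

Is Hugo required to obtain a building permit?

Exception (a) fails — the Annual Declaration is not current.
All of (b)'s requirements are met (the structure's footprint is 205 sq ft, under the 240 sq ft limit; the structure will not be visible from the street). As to paragraphs (g)–(l): (g) would limit (b) — a current Standing Waiver is held — but (h) sets (g) aside: (h) operates against (g): a current Class 2 Certificate is held. (i) is triggered (a current Provisional Exemption Letter is held), but yields to (j): (j) operates against (i): a current General Declaration is held. (k) would limit (j) — a home-based business operates on the lot — but (l) sets (k) aside: (l) operates — the compliance score is 36 points, under the 42 points limit. Exception (b) stands.
Exception (c) fails — the rear setback is under 3 m.
Exception (d)'s conditions are all satisfied: no windows face an adjoining lot; assembly uses only hand tools. Turning to paragraph (m): (m) operates against (d): the baseline figure is 788, under the 839 limit. Exception (d) does not apply.

No — exception (b) applies; Hugo does not need a building permit.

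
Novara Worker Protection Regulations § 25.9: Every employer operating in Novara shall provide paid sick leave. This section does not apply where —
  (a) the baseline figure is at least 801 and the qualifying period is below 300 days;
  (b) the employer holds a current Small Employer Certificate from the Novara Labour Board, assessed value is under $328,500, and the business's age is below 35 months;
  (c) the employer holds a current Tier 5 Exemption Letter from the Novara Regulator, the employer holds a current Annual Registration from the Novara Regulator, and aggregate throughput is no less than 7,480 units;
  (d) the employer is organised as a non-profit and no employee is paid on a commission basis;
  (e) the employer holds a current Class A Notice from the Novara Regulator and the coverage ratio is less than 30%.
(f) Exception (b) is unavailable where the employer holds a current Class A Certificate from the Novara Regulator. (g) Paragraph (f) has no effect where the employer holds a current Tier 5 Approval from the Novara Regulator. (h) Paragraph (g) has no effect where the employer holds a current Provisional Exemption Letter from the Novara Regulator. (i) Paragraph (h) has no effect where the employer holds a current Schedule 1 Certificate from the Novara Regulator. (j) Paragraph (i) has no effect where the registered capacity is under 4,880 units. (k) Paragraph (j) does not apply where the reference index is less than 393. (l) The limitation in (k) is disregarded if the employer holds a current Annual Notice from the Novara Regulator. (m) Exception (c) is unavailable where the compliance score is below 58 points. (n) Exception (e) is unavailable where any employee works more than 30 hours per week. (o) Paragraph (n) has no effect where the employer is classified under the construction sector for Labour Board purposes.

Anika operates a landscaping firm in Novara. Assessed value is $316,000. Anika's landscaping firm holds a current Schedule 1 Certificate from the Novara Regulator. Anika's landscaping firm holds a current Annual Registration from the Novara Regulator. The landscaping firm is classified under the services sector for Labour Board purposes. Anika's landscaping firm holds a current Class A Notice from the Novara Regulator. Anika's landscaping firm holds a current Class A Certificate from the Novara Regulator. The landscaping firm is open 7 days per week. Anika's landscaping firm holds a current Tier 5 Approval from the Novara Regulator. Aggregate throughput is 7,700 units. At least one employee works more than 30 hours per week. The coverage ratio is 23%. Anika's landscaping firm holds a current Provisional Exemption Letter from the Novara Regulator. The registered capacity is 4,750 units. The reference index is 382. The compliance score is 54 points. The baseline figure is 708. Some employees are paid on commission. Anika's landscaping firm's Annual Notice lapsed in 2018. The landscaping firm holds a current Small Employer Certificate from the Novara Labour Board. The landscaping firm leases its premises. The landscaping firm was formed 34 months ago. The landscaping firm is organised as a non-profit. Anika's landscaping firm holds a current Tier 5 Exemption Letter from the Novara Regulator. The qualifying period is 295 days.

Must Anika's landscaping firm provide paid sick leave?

Exception (a) fails — the baseline figure is 708, short of 801.
Exception (b) is satisfied on its face — a current Small Employer Certificate is held; assessed value is $316,000, under the $328,500 limit; the business's age is 34 months, below the 35 months limit. Applying paragraphs (f)–(l): (f) operates (a current Class A Certificate is held), but is displaced by (g): (g) operates against (f): a current Tier 5 Approval is held. (h) would limit (g) — a current Provisional Exemption Letter is held — but (i) sets (h) aside: (i) operates against (h): a current Schedule 1 Certificate is held. (j) operates (the registered capacity is 4,750 units, under the 4,880 units limit), but is displaced by (k): (k) applies — the reference index is 382, less than the 393 limit. (l) is inapplicable (the Annual Notice is not current), so (k) stands. (b) remains available.
Exception (c) is satisfied on its face — a current Tier 5 Exemption Letter is held; a current Annual Registration is held; aggregate throughput is 7,700 units, meeting the 7,480 units threshold. But: (m) operates against (c): the compliance score is 54 points, below the 58 points limit. So (c) is unavailable.
Exception (d) does not apply: some employees are paid on commission.
All of (e)'s requirements are met (a current Class A Notice is held; the coverage ratio is 23%, less than the 30% limit). However, paragraphs (n)–(o) must be considered: (n) is engaged — at least one employee exceeds 30 hours/week. (o), which would lift (n), is not triggered — the landscaping firm is classified under the services sector. Exception (e) does not apply.

No — exception (b) applies; Anika's landscaping firm is not required to provide paid sick leave.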